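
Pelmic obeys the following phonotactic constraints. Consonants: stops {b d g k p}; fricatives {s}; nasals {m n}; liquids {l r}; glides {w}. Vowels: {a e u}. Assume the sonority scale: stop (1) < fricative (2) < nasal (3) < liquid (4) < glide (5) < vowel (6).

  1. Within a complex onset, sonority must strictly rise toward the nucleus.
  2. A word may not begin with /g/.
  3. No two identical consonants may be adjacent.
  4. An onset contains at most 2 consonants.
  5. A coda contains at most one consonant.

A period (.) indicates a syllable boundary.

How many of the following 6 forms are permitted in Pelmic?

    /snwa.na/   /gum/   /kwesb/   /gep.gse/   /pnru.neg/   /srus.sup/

0

/snwa.na/ — violates constraint 4: syllable 1 onset /snw/ has 3 consonants (> 2) → not permitted
/gum/ — violates constraint 2: word begins with /g/ → not permitted
/kwesb/ — violates constraint 5: syllable 1 coda /sb/ has 2 consonants (> 1) → not permitted
/gep.gse/ — violates constraint 2: word begins with /g/ → not permitted
/pnru.neg/ — violates constraint 4: syllable 1 onset /pnr/ has 3 consonants (> 2) → not permitted
/srus.sup/ — violates constraint 3: adjacent identical consonants /ss/ → not permitted
No form is permitted → 0.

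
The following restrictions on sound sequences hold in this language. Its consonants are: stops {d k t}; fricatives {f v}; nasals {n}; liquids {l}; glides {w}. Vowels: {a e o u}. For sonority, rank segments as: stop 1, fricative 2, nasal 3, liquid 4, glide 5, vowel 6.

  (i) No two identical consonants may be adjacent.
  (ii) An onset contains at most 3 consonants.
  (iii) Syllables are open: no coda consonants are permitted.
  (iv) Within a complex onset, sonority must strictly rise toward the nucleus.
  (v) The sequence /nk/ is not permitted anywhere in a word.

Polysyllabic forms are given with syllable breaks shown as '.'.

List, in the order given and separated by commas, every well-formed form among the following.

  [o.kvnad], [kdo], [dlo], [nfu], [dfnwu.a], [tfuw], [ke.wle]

[o.kvnad] — violates constraint (iii): syllable 2 coda /d/ has 1 consonant (> 0) → ill-formed
[kdo] — violates constraint (iv): syllable 1 onset /kd/: /k/ (stop, 1) → /d/ (stop, 1) does not rise → ill-formed
[dlo] — σ1 onset /dl/ (1→4 rises), coda /∅/ ok → well-formed
[nfu] — violates constraint (iv): syllable 1 onset /nf/: /n/ (nasal, 3) → /f/ (fricative, 2) does not rise → ill-formed
[dfnwu.a] — violates constraint (ii): syllable 1 onset /dfnw/ has 4 consonants (> 3) → ill-formed
[tfuw] — violates constraint (iii): syllable 1 coda /w/ has 1 consonant (> 0) → ill-formed
[ke.wle] — violates constraint (iv): syllable 2 onset /wl/: /w/ (glide, 5) → /l/ (liquid, 4) does not rise → ill-formed

[dlo]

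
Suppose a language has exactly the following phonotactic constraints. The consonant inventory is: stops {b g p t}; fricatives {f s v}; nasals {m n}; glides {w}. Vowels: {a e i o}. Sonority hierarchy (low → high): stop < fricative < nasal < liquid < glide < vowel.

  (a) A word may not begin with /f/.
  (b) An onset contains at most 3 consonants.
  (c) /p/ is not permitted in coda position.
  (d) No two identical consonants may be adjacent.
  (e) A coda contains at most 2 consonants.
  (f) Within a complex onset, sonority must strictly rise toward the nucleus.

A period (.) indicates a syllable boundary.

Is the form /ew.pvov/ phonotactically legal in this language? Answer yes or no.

/ew.pvov/ — σ1 onset /∅/, coda /w/ ok; σ2 onset /pv/ (1→2 rises), coda /v/ ok → phonotactically legal

yes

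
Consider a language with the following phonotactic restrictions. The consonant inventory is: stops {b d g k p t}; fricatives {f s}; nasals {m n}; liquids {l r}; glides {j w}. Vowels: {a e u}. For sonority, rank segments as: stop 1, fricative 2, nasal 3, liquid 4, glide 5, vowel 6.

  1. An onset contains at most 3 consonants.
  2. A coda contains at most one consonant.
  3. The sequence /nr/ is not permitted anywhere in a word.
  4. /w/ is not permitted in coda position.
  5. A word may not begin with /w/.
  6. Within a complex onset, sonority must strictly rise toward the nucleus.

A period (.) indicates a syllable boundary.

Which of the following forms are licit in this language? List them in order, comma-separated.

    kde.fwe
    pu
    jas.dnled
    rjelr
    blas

pu, jas.dnled, blas

kde.fwe — violates constraint 6: syllable 1 onset /kd/: /k/ (stop, 1) → /d/ (stop, 1) does not rise → illicit
pu — σ1 onset /p/, coda /∅/ ok → licit
jas.dnled — σ1 onset /j/, coda /s/ ok; σ2 onset /dnl/ (1→3→4 rises), coda /d/ ok → licit
rjelr — violates constraint 2: syllable 1 coda /lr/ has 2 consonants (> 1) → illicit
blas — σ1 onset /bl/ (1→4 rises), coda /s/ ok → licit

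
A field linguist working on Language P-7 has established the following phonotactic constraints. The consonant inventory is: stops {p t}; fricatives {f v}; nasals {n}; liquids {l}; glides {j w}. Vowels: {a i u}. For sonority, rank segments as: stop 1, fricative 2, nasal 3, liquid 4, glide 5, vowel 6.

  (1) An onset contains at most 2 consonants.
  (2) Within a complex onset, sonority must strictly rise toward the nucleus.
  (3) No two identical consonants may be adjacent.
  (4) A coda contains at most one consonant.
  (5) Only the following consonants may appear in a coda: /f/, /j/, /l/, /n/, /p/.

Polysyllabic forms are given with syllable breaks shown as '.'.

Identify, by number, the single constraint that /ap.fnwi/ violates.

/ap.fnwi/: syllable 2 onset /fnw/ has 3 consonants (> 2).
This is a violation of constraint 1: "An onset contains at most 2 consonants."
The remaining constraints (2, 3, 4, 5) are satisfied.

1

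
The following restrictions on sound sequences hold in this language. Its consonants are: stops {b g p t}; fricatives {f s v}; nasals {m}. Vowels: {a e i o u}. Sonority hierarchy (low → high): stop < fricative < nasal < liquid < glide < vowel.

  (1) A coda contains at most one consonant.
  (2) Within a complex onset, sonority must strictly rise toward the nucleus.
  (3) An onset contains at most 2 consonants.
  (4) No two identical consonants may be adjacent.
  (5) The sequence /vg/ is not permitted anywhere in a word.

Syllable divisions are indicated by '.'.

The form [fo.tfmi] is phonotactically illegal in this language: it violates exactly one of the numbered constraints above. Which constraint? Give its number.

3

[fo.tfmi]: syllable 2 onset /tfm/ has 3 consonants (> 2).
This is a violation of constraint 3: "An onset contains at most 2 consonants."
The remaining constraints (1, 2, 4, 5) are satisfied.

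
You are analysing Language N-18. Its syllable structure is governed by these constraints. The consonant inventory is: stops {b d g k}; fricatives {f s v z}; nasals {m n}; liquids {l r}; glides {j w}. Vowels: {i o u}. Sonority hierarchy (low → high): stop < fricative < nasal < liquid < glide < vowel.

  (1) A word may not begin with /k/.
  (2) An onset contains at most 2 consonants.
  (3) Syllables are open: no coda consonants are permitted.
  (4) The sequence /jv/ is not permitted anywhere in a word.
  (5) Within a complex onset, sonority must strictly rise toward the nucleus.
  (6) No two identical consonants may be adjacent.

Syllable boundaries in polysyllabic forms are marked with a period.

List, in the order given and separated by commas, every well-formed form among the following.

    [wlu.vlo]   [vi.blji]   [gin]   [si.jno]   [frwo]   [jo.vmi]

[wlu.vlo] — violates constraint 5: syllable 1 onset /wl/: /w/ (glide, 5) → /l/ (liquid, 4) does not rise → ill-formed
[vi.blji] — violates constraint 2: syllable 2 onset /blj/ has 3 consonants (> 2) → ill-formed
[gin] — violates constraint 3: syllable 1 coda /n/ has 1 consonant (> 0) → ill-formed
[si.jno] — violates constraint 5: syllable 2 onset /jn/: /j/ (glide, 5) → /n/ (nasal, 3) does not rise → ill-formed
[frwo] — violates constraint 2: syllable 1 onset /frw/ has 3 consonants (> 2) → ill-formed
[jo.vmi] — σ1 onset /j/, coda /∅/ ok; σ2 onset /vm/ (2→3 rises), coda /∅/ ok → well-formed

[jo.vmi]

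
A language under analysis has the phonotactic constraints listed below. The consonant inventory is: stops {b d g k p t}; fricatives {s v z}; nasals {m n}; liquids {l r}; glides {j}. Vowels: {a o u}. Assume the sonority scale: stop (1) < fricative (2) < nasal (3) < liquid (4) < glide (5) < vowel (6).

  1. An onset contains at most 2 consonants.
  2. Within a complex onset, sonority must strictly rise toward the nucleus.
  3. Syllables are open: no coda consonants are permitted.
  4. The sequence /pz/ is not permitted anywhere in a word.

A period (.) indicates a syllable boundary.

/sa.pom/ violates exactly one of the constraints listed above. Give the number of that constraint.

3

/sa.pom/: syllable 2 coda /m/ has 1 consonant (> 0).
This is a violation of constraint 3: "Syllables are open: no coda consonants are permitted."
The remaining constraints (1, 2, 4) are satisfied.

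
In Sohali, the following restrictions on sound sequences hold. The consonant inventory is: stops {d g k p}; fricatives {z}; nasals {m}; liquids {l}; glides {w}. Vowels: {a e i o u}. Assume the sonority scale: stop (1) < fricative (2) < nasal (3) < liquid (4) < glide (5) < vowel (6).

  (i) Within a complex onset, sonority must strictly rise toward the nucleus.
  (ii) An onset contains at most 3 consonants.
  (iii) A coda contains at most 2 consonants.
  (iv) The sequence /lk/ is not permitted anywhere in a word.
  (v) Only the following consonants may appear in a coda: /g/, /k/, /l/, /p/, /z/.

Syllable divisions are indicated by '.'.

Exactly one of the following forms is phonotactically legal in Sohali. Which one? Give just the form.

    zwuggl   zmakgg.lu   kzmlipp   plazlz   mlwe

zwuggl — violates constraint (iii): syllable 1 coda /ggl/ has 3 consonants (> 2) → phonotactically illegal
zmakgg.lu — violates constraint (iii): syllable 1 coda /kgg/ has 3 consonants (> 2) → phonotactically illegal
kzmlipp — violates constraint (ii): syllable 1 onset /kzml/ has 4 consonants (> 3) → phonotactically illegal
plazlz — violates constraint (iii): syllable 1 coda /zlz/ has 3 consonants (> 2) → phonotactically illegal
mlwe — σ1 onset /mlw/ (3→4→5 rises), coda /∅/ ok → phonotactically legal

mlwe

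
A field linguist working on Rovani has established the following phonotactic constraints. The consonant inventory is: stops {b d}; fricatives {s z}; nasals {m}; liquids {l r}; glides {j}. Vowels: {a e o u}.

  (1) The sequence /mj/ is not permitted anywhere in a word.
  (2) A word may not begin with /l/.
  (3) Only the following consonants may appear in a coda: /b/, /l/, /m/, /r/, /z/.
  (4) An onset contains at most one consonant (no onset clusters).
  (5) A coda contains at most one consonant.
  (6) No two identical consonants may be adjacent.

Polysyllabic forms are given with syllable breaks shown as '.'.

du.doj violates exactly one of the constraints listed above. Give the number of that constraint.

du.doj: syllable 2 coda contains /j/, which is not a licensed coda consonant.
This is a violation of constraint 3: "Only the following consonants may appear in a coda: /b/, /l/, /m/, /r/, /z/."
The remaining constraints (1, 2, 4, 5, 6) are satisfied.

3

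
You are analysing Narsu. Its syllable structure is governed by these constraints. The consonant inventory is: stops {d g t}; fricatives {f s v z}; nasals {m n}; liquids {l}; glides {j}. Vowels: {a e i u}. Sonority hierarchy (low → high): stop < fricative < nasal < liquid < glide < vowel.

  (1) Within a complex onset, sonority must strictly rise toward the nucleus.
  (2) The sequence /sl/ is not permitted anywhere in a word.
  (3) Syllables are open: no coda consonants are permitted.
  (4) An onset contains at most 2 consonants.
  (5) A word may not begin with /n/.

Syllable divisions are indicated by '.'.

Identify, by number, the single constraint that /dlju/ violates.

/dlju/: syllable 1 onset /dlj/ has 3 consonants (> 2).
This is a violation of constraint 4: "An onset contains at most 2 consonants."
The remaining constraints (1, 2, 3, 5) are satisfied.

4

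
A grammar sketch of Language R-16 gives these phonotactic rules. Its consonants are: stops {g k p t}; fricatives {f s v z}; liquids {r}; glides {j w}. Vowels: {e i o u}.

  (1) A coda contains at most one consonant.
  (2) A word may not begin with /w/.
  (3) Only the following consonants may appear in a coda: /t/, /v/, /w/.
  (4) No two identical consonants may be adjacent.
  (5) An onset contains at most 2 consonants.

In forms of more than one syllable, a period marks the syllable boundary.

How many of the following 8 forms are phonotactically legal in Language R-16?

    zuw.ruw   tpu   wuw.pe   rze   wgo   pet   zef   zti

5

zuw.ruw — σ1 onset /z/, coda /w/ ok; σ2 onset /r/, coda /w/ ok → phonotactically legal
tpu — σ1 onset /tp/ (2C), coda /∅/ ok → phonotactically legal
wuw.pe — violates constraint 2: word begins with /w/ → phonotactically illegal
rze — σ1 onset /rz/ (2C), coda /∅/ ok → phonotactically legal
wgo — violates constraint 2: word begins with /w/ → phonotactically illegal
pet — σ1 onset /p/, coda /t/ ok → phonotactically legal
zef — violates constraint 3: syllable 1 coda contains /f/, which is not a licensed coda consonant → phonotactically illegal
zti — σ1 onset /zt/ (2C), coda /∅/ ok → phonotactically legal
Phonotactically legal: zuw.ruw, tpu, rze, pet, zti → 5.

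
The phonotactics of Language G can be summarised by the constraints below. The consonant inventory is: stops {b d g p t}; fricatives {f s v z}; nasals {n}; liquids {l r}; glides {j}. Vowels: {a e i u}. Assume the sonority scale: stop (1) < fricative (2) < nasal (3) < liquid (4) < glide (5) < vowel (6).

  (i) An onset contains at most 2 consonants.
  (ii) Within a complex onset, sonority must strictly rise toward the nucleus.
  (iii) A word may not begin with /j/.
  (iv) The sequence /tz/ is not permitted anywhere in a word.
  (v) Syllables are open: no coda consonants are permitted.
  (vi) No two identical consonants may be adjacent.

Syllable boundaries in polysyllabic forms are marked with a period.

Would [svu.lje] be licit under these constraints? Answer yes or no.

no

[svu.lje] — violates constraint (ii): syllable 1 onset /sv/: /s/ (fricative, 2) → /v/ (fricative, 2) does not rise → illicit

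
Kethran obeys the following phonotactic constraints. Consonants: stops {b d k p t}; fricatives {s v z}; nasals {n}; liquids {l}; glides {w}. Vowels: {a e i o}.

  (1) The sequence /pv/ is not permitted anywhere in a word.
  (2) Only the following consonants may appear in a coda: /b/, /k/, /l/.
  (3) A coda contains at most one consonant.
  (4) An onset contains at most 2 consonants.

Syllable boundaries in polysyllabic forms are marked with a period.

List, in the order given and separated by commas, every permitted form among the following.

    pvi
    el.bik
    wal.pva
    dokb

pvi — violates constraint 1: contains banned sequence /pv/ → not permitted
el.bik — σ1 onset /∅/, coda /l/ ok; σ2 onset /b/, coda /k/ ok → permitted
wal.pva — violates constraint 1: contains banned sequence /pv/ → not permitted
dokb — violates constraint 3: syllable 1 coda /kb/ has 2 consonants (> 1) → not permitted

el.bik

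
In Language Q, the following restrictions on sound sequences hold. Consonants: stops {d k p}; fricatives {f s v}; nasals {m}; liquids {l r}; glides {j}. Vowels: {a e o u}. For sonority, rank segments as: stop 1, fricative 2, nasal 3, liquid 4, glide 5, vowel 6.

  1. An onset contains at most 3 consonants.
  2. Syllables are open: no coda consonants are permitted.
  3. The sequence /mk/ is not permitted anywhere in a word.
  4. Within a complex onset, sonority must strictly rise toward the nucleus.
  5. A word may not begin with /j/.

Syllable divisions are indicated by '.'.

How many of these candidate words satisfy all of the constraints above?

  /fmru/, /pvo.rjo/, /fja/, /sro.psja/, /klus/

4

/fmru/ — σ1 onset /fmr/ (2→3→4 rises), coda /∅/ ok → licit
/pvo.rjo/ — σ1 onset /pv/ (1→2 rises), coda /∅/ ok; σ2 onset /rj/ (4→5 rises), coda /∅/ ok → licit
/fja/ — σ1 onset /fj/ (2→5 rises), coda /∅/ ok → licit
/sro.psja/ — σ1 onset /sr/ (2→4 rises), coda /∅/ ok; σ2 onset /psj/ (1→2→5 rises), coda /∅/ ok → licit
/klus/ — violates constraint 2: syllable 1 coda /s/ has 1 consonant (> 0) → illicit
Licit: /fmru/, /pvo.rjo/, /fja/, /sro.psja/ → 4.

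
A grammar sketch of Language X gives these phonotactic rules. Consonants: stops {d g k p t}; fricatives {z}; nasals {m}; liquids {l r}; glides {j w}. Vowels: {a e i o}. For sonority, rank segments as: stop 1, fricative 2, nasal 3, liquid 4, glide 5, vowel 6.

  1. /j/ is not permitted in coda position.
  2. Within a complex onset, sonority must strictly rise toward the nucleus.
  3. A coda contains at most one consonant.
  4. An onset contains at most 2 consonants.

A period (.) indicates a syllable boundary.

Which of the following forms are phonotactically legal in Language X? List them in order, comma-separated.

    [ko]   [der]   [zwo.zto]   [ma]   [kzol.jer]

[ko] — σ1 onset /k/, coda /∅/ ok → phonotactically legal
[der] — σ1 onset /d/, coda /r/ ok → phonotactically legal
[zwo.zto] — violates constraint 2: syllable 2 onset /zt/: /z/ (fricative, 2) → /t/ (stop, 1) does not rise → phonotactically illegal
[ma] — σ1 onset /m/, coda /∅/ ok → phonotactically legal
[kzol.jer] — σ1 onset /kz/ (1→2 rises), coda /l/ ok; σ2 onset /j/, coda /r/ ok → phonotactically legal

[ko], [der], [ma], [kzol.jer]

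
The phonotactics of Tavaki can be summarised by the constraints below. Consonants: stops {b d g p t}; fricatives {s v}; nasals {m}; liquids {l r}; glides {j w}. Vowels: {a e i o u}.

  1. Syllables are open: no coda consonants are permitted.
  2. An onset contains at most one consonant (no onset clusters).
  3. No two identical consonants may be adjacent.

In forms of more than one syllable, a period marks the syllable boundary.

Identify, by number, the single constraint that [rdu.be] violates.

[rdu.be]: syllable 1 onset /rd/ has 2 consonants (> 1).
This is a violation of constraint 2: "An onset contains at most one consonant (no onset clusters)."
The remaining constraints (1, 3) are satisfied.

2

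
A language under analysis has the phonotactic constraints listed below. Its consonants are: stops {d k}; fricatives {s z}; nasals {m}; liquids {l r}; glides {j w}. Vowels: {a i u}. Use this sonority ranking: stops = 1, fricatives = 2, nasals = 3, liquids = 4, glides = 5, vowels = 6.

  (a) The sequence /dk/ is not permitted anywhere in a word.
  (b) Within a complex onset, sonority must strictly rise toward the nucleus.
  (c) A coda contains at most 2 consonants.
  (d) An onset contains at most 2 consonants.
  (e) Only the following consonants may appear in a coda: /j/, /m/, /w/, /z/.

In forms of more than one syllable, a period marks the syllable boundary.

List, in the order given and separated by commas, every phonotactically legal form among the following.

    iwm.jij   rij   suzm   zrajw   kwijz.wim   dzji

iwm.jij — σ1 onset /∅/, coda /wm/ (2C) ok; σ2 onset /j/, coda /j/ ok → phonotactically legal
rij — σ1 onset /r/, coda /j/ ok → phonotactically legal
suzm — σ1 onset /s/, coda /zm/ (2C) ok → phonotactically legal
zrajw — σ1 onset /zr/ (2→4 rises), coda /jw/ (2C) ok → phonotactically legal
kwijz.wim — σ1 onset /kw/ (1→5 rises), coda /jz/ (2C) ok; σ2 onset /w/, coda /m/ ok → phonotactically legal
dzji — violates constraint (d): syllable 1 onset /dzj/ has 3 consonants (> 2) → phonotactically illegal

iwm.jij, rij, suzm, zrajw, kwijz.wim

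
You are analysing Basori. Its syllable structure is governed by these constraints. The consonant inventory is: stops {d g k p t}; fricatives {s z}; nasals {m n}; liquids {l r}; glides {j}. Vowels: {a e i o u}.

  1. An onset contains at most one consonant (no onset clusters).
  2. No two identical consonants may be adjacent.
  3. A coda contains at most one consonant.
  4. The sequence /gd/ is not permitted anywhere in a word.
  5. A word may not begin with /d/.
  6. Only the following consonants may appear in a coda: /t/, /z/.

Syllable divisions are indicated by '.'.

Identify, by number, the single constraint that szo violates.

1

szo: syllable 1 onset /sz/ has 2 consonants (> 1).
This is a violation of constraint 1: "An onset contains at most one consonant (no onset clusters)."
The remaining constraints (2, 3, 4, 5, 6) are satisfied.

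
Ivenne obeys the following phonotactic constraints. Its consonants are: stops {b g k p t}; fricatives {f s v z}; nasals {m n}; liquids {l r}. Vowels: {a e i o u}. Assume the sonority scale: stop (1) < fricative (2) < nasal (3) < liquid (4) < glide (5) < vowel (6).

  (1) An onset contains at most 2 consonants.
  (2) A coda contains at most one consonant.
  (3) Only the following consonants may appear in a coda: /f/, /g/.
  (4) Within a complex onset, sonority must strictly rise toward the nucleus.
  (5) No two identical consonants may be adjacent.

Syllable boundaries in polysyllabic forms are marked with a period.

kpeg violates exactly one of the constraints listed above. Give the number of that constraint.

4

kpeg: syllable 1 onset /kp/: /k/ (stop, 1) → /p/ (stop, 1) does not rise.
This is a violation of constraint 4: "Within a complex onset, sonority must strictly rise toward the nucleus."
The remaining constraints (1, 2, 3, 5) are satisfied.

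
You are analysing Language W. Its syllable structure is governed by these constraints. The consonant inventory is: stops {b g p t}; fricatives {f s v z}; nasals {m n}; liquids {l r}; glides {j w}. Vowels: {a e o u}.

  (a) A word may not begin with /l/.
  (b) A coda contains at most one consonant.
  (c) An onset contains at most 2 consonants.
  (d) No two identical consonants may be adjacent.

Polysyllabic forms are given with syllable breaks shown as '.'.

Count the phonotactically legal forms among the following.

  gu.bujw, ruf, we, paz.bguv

gu.bujw — violates constraint (b): syllable 2 coda /jw/ has 2 consonants (> 1) → phonotactically illegal
ruf — σ1 onset /r/, coda /f/ ok → phonotactically legal
we — σ1 onset /w/, coda /∅/ ok → phonotactically legal
paz.bguv — σ1 onset /p/, coda /z/ ok; σ2 onset /bg/ (2C), coda /v/ ok → phonotactically legal
Phonotactically legal: ruf, we, paz.bguv → 3.

3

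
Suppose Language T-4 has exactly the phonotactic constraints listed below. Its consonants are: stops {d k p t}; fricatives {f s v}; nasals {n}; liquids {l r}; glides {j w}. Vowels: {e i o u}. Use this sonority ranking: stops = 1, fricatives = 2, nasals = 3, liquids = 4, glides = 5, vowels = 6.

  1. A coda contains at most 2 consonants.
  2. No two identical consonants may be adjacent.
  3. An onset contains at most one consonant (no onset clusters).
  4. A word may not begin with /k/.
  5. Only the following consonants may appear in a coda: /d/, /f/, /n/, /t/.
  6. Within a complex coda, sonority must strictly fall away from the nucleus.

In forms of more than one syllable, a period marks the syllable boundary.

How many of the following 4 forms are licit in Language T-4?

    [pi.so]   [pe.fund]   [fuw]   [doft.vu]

[pi.so] — σ1 onset /p/, coda /∅/ ok; σ2 onset /s/, coda /∅/ ok → licit
[pe.fund] — σ1 onset /p/, coda /∅/ ok; σ2 onset /f/, coda /nd/ (3→1 falls) ok → licit
[fuw] — violates constraint 5: syllable 1 coda contains /w/, which is not a licensed coda consonant → illicit
[doft.vu] — σ1 onset /d/, coda /ft/ (2→1 falls) ok; σ2 onset /v/, coda /∅/ ok → licit
Licit: [pi.so], [pe.fund], [doft.vu] → 3.

3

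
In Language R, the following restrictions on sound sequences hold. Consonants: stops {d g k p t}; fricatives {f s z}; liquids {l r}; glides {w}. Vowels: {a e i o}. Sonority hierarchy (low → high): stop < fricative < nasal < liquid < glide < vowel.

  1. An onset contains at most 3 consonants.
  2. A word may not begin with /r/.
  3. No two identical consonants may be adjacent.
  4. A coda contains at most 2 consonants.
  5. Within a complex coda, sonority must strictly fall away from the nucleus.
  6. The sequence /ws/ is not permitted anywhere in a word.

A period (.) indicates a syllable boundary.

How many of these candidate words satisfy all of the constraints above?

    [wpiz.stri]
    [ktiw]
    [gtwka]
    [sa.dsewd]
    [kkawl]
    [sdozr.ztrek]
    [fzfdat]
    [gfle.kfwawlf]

[wpiz.stri] — σ1 onset /wp/ (2C), coda /z/ ok; σ2 onset /str/ (3C), coda /∅/ ok → licit
[ktiw] — σ1 onset /kt/ (2C), coda /w/ ok → licit
[gtwka] — violates constraint 1: syllable 1 onset /gtwk/ has 4 consonants (> 3) → illicit
[sa.dsewd] — σ1 onset /s/, coda /∅/ ok; σ2 onset /ds/ (2C), coda /wd/ (5→1 falls) ok → licit
[kkawl] — violates constraint 3: adjacent identical consonants /kk/ → illicit
[sdozr.ztrek] — violates constraint 5: syllable 1 coda /zr/: /z/ (fricative, 2) → /r/ (liquid, 4) does not fall → illicit
[fzfdat] — violates constraint 1: syllable 1 onset /fzfd/ has 4 consonants (> 3) → illicit
[gfle.kfwawlf] — violates constraint 4: syllable 2 coda /wlf/ has 3 consonants (> 2) → illicit
Licit: [wpiz.stri], [ktiw], [sa.dsewd] → 3.

3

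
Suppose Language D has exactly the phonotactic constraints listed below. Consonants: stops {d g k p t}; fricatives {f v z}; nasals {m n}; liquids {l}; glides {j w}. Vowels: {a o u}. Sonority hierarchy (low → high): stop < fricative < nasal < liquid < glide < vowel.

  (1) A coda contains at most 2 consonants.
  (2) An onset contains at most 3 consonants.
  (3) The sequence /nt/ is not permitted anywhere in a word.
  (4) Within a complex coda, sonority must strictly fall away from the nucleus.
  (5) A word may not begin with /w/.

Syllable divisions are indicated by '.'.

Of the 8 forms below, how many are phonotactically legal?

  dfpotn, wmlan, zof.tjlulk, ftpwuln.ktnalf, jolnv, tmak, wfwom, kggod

3

dfpotn — violates constraint 4: syllable 1 coda /tn/: /t/ (stop, 1) → /n/ (nasal, 3) does not fall → phonotactically illegal
wmlan — violates constraint 5: word begins with /w/ → phonotactically illegal
zof.tjlulk — σ1 onset /z/, coda /f/ ok; σ2 onset /tjl/ (3C), coda /lk/ (4→1 falls) ok → phonotactically legal
ftpwuln.ktnalf — violates constraint 2: syllable 1 onset /ftpw/ has 4 consonants (> 3) → phonotactically illegal
jolnv — violates constraint 1: syllable 1 coda /lnv/ has 3 consonants (> 2) → phonotactically illegal
tmak — σ1 onset /tm/ (2C), coda /k/ ok → phonotactically legal
wfwom — violates constraint 5: word begins with /w/ → phonotactically illegal
kggod — σ1 onset /kgg/ (3C), coda /d/ ok → phonotactically legal
Phonotactically legal: zof.tjlulk, tmak, kggod → 3.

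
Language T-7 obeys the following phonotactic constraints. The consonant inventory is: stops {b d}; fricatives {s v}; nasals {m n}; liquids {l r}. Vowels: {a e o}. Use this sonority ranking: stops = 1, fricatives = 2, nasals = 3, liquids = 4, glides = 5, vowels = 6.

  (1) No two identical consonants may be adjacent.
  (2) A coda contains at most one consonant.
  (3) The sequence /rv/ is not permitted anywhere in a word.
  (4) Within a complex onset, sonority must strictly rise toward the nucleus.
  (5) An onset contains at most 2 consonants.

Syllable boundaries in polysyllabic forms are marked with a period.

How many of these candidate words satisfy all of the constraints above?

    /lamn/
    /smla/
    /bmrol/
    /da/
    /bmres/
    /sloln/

1

/lamn/ — violates constraint 2: syllable 1 coda /mn/ has 2 consonants (> 1) → ill-formed
/smla/ — violates constraint 5: syllable 1 onset /sml/ has 3 consonants (> 2) → ill-formed
/bmrol/ — violates constraint 5: syllable 1 onset /bmr/ has 3 consonants (> 2) → ill-formed
/da/ — σ1 onset /d/, coda /∅/ ok → well-formed
/bmres/ — violates constraint 5: syllable 1 onset /bmr/ has 3 consonants (> 2) → ill-formed
/sloln/ — violates constraint 2: syllable 1 coda /ln/ has 2 consonants (> 1) → ill-formed
Well-formed: /da/ → 1.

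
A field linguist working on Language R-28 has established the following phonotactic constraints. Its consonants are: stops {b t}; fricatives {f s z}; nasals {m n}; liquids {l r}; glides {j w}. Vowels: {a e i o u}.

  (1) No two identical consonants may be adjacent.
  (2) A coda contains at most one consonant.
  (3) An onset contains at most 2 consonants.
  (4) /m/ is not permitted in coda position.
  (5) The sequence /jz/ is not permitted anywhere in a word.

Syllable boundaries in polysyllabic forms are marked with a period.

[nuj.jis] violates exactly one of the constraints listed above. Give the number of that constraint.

1

[nuj.jis]: adjacent identical consonants /jj/.
This is a violation of constraint 1: "No two identical consonants may be adjacent."
The remaining constraints (2, 3, 4, 5) are satisfied.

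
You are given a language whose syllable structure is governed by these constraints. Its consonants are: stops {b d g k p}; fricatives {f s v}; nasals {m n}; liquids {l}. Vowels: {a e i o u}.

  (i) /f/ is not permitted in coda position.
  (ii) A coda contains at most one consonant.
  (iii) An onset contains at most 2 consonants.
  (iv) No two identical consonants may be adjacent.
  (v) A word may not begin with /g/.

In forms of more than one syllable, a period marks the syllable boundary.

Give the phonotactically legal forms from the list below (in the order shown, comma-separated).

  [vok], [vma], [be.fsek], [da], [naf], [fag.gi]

[vok], [vma], [be.fsek], [da]

[vok] — σ1 onset /v/, coda /k/ ok → phonotactically legal
[vma] — σ1 onset /vm/ (2C), coda /∅/ ok → phonotactically legal
[be.fsek] — σ1 onset /b/, coda /∅/ ok; σ2 onset /fs/ (2C), coda /k/ ok → phonotactically legal
[da] — σ1 onset /d/, coda /∅/ ok → phonotactically legal
[naf] — violates constraint (i): syllable 1 coda contains /f/ → phonotactically illegal
[fag.gi] — violates constraint (iv): adjacent identical consonants /gg/ → phonotactically illegal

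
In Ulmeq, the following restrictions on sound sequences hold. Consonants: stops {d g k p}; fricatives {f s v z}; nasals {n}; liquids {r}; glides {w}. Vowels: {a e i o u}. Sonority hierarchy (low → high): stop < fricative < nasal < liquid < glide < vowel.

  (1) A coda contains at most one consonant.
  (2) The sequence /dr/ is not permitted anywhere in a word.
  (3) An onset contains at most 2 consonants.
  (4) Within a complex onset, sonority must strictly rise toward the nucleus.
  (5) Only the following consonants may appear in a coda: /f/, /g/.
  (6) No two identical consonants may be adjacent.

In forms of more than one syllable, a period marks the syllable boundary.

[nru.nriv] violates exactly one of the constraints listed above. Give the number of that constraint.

5

[nru.nriv]: syllable 2 coda contains /v/, which is not a licensed coda consonant.
This is a violation of constraint 5: "Only the following consonants may appear in a coda: /f/, /g/."
The remaining constraints (1, 2, 3, 4, 6) are satisfied.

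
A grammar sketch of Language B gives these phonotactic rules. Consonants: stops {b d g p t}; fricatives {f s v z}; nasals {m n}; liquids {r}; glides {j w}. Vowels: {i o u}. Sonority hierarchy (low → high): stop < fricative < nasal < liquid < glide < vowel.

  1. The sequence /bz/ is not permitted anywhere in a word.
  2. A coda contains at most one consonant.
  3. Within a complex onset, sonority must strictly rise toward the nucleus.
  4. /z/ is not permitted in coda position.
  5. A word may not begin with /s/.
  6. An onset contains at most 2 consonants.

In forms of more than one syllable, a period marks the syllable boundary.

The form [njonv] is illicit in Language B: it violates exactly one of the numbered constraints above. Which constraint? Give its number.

[njonv]: syllable 1 coda /nv/ has 2 consonants (> 1).
This is a violation of constraint 2: "A coda contains at most one consonant."
The remaining constraints (1, 3, 4, 5, 6) are satisfied.

2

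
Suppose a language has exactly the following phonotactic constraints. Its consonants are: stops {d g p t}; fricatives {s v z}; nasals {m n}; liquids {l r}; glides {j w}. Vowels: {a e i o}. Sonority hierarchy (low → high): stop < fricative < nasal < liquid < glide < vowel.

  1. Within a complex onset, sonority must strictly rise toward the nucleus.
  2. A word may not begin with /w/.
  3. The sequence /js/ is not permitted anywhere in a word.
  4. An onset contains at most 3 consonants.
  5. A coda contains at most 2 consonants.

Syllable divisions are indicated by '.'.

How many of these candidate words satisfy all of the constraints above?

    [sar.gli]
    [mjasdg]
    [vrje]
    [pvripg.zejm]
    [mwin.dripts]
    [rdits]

[sar.gli] — σ1 onset /s/, coda /r/ ok; σ2 onset /gl/ (1→4 rises), coda /∅/ ok → well-formed
[mjasdg] — violates constraint 5: syllable 1 coda /sdg/ has 3 consonants (> 2) → ill-formed
[vrje] — σ1 onset /vrj/ (2→4→5 rises), coda /∅/ ok → well-formed
[pvripg.zejm] — σ1 onset /pvr/ (1→2→4 rises), coda /pg/ (2C) ok; σ2 onset /z/, coda /jm/ (2C) ok → well-formed
[mwin.dripts] — violates constraint 5: syllable 2 coda /pts/ has 3 consonants (> 2) → ill-formed
[rdits] — violates constraint 1: syllable 1 onset /rd/: /r/ (liquid, 4) → /d/ (stop, 1) does not rise → ill-formed
Well-formed: [sar.gli], [vrje], [pvripg.zejm] → 3.

3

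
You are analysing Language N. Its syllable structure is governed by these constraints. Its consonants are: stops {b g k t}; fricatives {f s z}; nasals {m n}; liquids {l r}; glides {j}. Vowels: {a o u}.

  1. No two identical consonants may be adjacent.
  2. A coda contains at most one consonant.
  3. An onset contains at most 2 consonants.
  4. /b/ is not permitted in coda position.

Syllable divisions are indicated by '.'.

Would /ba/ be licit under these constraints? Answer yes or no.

/ba/ — σ1 onset /b/, coda /∅/ ok → licit

yes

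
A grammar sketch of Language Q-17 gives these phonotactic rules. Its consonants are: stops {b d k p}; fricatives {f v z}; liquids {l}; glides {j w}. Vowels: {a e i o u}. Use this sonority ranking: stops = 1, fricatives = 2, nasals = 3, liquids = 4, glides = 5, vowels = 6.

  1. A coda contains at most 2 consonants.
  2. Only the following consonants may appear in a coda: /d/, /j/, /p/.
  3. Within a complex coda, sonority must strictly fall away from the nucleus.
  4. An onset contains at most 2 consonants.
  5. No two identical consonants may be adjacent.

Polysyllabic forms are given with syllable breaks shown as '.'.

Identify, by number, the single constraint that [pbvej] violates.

[pbvej]: syllable 1 onset /pbv/ has 3 consonants (> 2).
This is a violation of constraint 4: "An onset contains at most 2 consonants."
The remaining constraints (1, 2, 3, 5) are satisfied.

4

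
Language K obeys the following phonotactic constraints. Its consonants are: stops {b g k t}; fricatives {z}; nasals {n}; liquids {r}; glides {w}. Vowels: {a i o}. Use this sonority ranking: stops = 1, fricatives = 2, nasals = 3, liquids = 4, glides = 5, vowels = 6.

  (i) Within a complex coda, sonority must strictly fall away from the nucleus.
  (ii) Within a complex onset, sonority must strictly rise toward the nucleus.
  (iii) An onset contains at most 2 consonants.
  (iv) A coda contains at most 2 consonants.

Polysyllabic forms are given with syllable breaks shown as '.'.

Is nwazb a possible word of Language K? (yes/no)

nwazb — σ1 onset /nw/ (3→5 rises), coda /zb/ (2→1 falls) ok → licit

yes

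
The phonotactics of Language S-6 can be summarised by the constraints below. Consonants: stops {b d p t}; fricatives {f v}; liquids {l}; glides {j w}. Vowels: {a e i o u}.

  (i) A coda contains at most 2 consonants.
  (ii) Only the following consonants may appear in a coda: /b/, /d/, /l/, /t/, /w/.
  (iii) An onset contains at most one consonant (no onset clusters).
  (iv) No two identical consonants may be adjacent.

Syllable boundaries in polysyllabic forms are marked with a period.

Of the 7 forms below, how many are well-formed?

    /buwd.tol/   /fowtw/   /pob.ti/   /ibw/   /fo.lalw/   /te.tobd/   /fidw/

6

/buwd.tol/ — σ1 onset /b/, coda /wd/ (2C) ok; σ2 onset /t/, coda /l/ ok → well-formed
/fowtw/ — violates constraint (i): syllable 1 coda /wtw/ has 3 consonants (> 2) → ill-formed
/pob.ti/ — σ1 onset /p/, coda /b/ ok; σ2 onset /t/, coda /∅/ ok → well-formed
/ibw/ — σ1 onset /∅/, coda /bw/ (2C) ok → well-formed
/fo.lalw/ — σ1 onset /f/, coda /∅/ ok; σ2 onset /l/, coda /lw/ (2C) ok → well-formed
/te.tobd/ — σ1 onset /t/, coda /∅/ ok; σ2 onset /t/, coda /bd/ (2C) ok → well-formed
/fidw/ — σ1 onset /f/, coda /dw/ (2C) ok → well-formed
Well-formed: /buwd.tol/, /pob.ti/, /ibw/, /fo.lalw/, /te.tobd/, /fidw/ → 6.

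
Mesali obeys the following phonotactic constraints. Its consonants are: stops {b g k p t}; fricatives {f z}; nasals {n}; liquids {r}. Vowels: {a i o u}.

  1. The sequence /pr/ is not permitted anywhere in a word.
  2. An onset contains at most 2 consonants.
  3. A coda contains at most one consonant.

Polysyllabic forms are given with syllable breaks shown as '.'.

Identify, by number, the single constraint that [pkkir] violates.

[pkkir]: syllable 1 onset /pkk/ has 3 consonants (> 2).
This is a violation of constraint 2: "An onset contains at most 2 consonants."
The remaining constraints (1, 3) are satisfied.

2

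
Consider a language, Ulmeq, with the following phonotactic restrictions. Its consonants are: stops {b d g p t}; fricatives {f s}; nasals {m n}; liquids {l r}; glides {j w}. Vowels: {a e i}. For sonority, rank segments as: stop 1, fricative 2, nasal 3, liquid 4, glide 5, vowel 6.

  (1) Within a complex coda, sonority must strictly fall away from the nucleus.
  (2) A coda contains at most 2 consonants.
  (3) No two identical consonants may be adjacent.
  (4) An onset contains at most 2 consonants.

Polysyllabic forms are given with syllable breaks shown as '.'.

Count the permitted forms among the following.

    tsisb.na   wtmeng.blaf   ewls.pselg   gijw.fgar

tsisb.na — σ1 onset /ts/ (2C), coda /sb/ (2→1 falls) ok; σ2 onset /n/, coda /∅/ ok → permitted
wtmeng.blaf — violates constraint 4: syllable 1 onset /wtm/ has 3 consonants (> 2) → not permitted
ewls.pselg — violates constraint 2: syllable 1 coda /wls/ has 3 consonants (> 2) → not permitted
gijw.fgar — violates constraint 1: syllable 1 coda /jw/: /j/ (glide, 5) → /w/ (glide, 5) does not fall → not permitted
Permitted: tsisb.na → 1.

1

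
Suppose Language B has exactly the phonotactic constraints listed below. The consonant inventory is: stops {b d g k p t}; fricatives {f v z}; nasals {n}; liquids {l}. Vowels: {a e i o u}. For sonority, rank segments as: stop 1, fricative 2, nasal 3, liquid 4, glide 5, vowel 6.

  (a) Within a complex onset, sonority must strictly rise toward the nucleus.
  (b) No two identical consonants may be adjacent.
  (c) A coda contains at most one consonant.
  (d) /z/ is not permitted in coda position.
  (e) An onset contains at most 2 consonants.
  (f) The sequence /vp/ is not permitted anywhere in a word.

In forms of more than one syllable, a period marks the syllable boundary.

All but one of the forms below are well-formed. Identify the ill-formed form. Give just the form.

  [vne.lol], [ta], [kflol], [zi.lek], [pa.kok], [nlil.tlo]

[vne.lol] — σ1 onset /vn/ (2→3 rises), coda /∅/ ok; σ2 onset /l/, coda /l/ ok → well-formed
[ta] — σ1 onset /t/, coda /∅/ ok → well-formed
[kflol] — violates constraint (e): syllable 1 onset /kfl/ has 3 consonants (> 2) → ill-formed
[zi.lek] — σ1 onset /z/, coda /∅/ ok; σ2 onset /l/, coda /k/ ok → well-formed
[pa.kok] — σ1 onset /p/, coda /∅/ ok; σ2 onset /k/, coda /k/ ok → well-formed
[nlil.tlo] — σ1 onset /nl/ (3→4 rises), coda /l/ ok; σ2 onset /tl/ (1→4 rises), coda /∅/ ok → well-formed

[kflol]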